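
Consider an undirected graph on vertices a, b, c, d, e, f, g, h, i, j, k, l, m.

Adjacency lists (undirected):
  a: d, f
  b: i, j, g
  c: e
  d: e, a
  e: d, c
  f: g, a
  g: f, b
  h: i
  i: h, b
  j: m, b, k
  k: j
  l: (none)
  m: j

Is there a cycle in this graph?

No

DFS, tracking each vertex's parent; an edge to a visited non-parent vertex closes a cycle.
Start from c:
visit c (parent –)
  visit e (parent c)
    visit d (parent e)
      d–e: parent, skip
      visit a (parent d)
        a–d: parent, skip
        visit f (parent a)
          visit g (parent f)
            g–f: parent, skip
            visit b (parent g)
              visit i (parent b)
                visit h (parent i)
                  h–i: parent, skip
                i–b: parent, skip
              visit j (parent b)
                visit m (parent j)
                  m–j: parent, skip
                j–b: parent, skip
                visit k (parent j)
                  k–j: parent, skip
              b–g: parent, skip
          f–a: parent, skip
    e–c: parent, skip
visit l (parent –)
No non-parent visited neighbor found — the graph is a forest.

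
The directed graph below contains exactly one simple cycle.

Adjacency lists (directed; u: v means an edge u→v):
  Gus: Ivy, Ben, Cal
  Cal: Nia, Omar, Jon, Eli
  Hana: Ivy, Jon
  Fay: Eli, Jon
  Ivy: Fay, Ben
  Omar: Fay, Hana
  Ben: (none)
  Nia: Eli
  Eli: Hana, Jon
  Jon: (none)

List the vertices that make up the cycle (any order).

DFS with gray/black marking from Ivy:
Ivy gray
  Fay gray
    Eli gray
      Hana gray
        Hana→Ivy: Ivy is gray → back edge
Back edge closes the cycle Ivy → Fay → Eli → Hana → Ivy; its vertices are {Eli, Fay, Ivy, Hana}.

Eli, Fay, Ivy, Hana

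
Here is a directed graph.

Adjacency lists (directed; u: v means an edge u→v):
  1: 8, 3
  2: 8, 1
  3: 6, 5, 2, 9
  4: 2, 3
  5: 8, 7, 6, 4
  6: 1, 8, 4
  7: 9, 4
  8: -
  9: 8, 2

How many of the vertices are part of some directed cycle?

8

A vertex is on a directed cycle iff it belongs to a strongly connected component of size ≥ 2 (or has a self-loop).
The vertices on cycles are {1, 2, 3, 4, 5, 6, 7, 9} — 8 in total.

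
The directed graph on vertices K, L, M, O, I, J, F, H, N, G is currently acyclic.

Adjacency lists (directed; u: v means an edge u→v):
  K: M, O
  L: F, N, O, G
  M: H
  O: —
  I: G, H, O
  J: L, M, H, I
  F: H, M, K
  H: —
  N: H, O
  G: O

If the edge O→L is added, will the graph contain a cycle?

Yes

Adding O→L creates a cycle iff L can already reach O.
Path from L: L → O.
So L → … → O → L is a cycle.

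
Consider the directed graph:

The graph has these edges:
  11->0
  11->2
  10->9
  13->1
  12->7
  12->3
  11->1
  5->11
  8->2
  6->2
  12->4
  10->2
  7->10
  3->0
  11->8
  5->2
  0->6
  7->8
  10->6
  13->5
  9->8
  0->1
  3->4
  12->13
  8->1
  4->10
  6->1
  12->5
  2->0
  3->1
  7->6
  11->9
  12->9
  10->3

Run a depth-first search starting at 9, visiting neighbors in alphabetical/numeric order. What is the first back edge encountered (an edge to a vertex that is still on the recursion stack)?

DFS from 9 (visiting neighbors in alphabetical/numeric order); mark gray on enter, black on exit:
9 gray
  8 gray
    1 gray
    1 black
    2 gray
      0 gray
        0→1: 1 black — skip
        6 gray
          6→1: 1 black — skip
          6→2: 2 is gray → back edge
First back edge: 6 → 2.

6→2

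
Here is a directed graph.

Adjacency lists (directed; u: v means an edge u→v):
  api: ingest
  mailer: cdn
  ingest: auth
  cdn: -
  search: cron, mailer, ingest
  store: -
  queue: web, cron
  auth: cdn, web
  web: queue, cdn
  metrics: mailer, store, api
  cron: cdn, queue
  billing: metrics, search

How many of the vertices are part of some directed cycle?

A vertex is on a directed cycle iff it belongs to a strongly connected component of size ≥ 2 (or has a self-loop).
The vertices on cycles are {web, cron, queue} — 3 in total.

3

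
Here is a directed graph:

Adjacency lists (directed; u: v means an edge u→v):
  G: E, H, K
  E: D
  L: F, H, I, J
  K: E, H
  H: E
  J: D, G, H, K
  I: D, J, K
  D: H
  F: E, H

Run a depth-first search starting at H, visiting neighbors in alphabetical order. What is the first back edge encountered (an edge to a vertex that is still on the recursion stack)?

D→H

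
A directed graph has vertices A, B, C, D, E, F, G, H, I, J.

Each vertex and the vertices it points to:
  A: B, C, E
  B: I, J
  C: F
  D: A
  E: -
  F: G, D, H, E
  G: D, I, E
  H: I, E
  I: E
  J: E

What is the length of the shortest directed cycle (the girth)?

For each vertex v, BFS finds the shortest path from v back to v.
The shortest such closed walk is D → A → C → F → D, length 4.

4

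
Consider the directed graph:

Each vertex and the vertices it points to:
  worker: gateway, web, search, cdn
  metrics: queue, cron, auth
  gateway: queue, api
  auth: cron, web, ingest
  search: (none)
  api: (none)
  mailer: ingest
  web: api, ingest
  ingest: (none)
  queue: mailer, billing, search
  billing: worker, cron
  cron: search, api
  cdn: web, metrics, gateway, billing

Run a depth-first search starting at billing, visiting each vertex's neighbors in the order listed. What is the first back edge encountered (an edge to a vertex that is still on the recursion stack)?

queue→billing

DFS from billing (visiting each vertex's neighbors in the order listed); mark gray on enter, black on exit:
billing gray
  worker gray
    gateway gray
      queue gray
        mailer gray
          ingest gray
          ingest black
        mailer black
        queue→billing: billing is gray → back edge
First back edge: queue → billing.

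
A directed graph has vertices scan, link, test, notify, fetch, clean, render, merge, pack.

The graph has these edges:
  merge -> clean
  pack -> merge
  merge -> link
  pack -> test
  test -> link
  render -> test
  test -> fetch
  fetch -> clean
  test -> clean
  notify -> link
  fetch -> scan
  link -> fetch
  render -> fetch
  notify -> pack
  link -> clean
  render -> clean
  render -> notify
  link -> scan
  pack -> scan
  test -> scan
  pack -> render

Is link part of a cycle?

link lies on a cycle iff there is a path from link back to itself.
Exploring from link, it never reaches itself; equivalently, its strongly connected component is a singleton.

No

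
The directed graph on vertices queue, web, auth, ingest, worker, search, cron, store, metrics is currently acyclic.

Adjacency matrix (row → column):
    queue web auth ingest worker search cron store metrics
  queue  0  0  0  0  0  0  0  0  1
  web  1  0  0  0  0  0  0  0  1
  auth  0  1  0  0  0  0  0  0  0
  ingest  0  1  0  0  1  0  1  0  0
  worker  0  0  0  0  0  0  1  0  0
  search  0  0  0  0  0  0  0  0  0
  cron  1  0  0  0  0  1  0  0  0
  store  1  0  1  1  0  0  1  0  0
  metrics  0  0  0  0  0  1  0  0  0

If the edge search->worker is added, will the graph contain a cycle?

Yes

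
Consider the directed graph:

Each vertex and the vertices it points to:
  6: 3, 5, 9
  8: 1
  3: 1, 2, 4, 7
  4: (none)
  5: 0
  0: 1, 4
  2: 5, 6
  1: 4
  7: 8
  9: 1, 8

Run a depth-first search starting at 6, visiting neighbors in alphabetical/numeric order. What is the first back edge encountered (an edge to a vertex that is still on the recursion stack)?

2→6

DFS from 6 (visiting neighbors in alphabetical/numeric order); mark gray on enter, black on exit:
6 gray
  3 gray
    1 gray
      4 gray
      4 black
    1 black
    2 gray
      5 gray
        0 gray
          0→1: 1 black — skip
          0→4: 4 black — skip
        0 black
      5 black
      2→6: 6 is gray → back edge
First back edge: 2 → 6.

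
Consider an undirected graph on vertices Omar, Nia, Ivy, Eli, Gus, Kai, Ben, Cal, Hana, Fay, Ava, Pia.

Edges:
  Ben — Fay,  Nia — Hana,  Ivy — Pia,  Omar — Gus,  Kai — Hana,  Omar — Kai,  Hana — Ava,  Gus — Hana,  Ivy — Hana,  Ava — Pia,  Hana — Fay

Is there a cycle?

DFS, tracking each vertex's parent; an edge to a visited non-parent vertex closes a cycle.
Start from Ben:
visit Ben (parent –)
  visit Fay (parent Ben)
    visit Hana (parent Fay)
      Hana–Fay: parent, skip
      visit Ava (parent Hana)
        Ava–Hana: parent, skip
        visit Pia (parent Ava)
          Pia–Ava: parent, skip
          visit Ivy (parent Pia)
            Ivy–Hana: Hana visited and ≠ parent → cycle
Cycle: Hana – Ava – Pia – Ivy – Hana.

Yes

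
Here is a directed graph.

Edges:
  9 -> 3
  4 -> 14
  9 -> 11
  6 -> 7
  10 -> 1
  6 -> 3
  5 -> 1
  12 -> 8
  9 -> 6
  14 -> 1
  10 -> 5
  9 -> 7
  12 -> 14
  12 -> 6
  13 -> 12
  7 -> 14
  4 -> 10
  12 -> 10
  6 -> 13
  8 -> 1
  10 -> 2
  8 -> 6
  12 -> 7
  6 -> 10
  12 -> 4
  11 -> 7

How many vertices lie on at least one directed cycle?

4

A vertex is on a directed cycle iff it belongs to a strongly connected component of size ≥ 2 (or has a self-loop).
The vertices on cycles are {6, 8, 12, 13} — 4 in total.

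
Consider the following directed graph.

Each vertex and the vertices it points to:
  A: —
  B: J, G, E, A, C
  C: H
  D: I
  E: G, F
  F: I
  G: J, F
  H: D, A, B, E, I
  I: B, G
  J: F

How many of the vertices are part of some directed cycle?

9

A vertex is on a directed cycle iff it belongs to a strongly connected component of size ≥ 2 (or has a self-loop).
The vertices on cycles are {B, C, D, E, F, G, H, I, J} — 9 in total.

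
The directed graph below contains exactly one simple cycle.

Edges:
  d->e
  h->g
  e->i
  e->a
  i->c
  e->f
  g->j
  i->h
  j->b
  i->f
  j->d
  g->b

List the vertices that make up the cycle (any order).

DFS with gray/black marking from e:
e gray
  i gray
    h gray
      g gray
        j gray
          b gray
          b black
          d gray
            d→e: e is gray → back edge
Back edge closes the cycle e → i → h → g → j → d → e; its vertices are {d, e, g, h, i, j}.

d, e, g, h, i, j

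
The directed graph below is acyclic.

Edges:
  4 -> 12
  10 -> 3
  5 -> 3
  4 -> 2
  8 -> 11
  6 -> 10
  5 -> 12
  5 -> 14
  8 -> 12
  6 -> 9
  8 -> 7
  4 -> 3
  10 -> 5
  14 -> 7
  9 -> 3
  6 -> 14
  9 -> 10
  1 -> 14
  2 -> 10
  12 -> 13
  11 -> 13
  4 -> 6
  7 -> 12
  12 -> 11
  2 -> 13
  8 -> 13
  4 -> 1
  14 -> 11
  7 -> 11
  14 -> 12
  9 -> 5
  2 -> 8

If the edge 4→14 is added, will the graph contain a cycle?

No

Adding 4→14 creates a cycle iff 14 can already reach 4.
Explore from 14: no path reaches 4. The graph stays acyclic.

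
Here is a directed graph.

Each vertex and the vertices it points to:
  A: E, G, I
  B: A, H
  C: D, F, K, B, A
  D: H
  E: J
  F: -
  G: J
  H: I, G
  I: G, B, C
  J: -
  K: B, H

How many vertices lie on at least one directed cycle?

A vertex is on a directed cycle iff it belongs to a strongly connected component of size ≥ 2 (or has a self-loop).
The vertices on cycles are {A, B, C, D, H, I, K} — 7 in total.

7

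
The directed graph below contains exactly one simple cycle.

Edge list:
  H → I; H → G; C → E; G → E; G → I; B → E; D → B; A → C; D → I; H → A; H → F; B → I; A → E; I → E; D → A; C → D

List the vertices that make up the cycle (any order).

DFS with gray/black marking from A:
A gray
  E gray
  E black
  C gray
    D gray
      B gray
        B→E: E black — skip
        I gray
          I→E: E black — skip
        I black
      B black
      D→I: I black — skip
      D→A: A is gray → back edge
Back edge closes the cycle A → C → D → A; its vertices are {A, C, D}.

A, C, D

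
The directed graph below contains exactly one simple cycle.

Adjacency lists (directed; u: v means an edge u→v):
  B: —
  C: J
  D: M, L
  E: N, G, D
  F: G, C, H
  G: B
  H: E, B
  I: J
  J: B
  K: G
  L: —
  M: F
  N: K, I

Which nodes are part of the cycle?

D, E, F, H, M

DFS with gray/black marking from E:
E gray
  N gray
    K gray
      G gray
        B gray
        B black
      G black
    K black
    I gray
      J gray
        J→B: B black — skip
      J black
    I black
  N black
  E→G: G black — skip
  D gray
    M gray
      F gray
        F→G: G black — skip
        C gray
          C→J: J black — skip
        C black
        H gray
          H→E: E is gray → back edge
Back edge closes the cycle E → D → M → F → H → E; its vertices are {D, E, F, H, M}.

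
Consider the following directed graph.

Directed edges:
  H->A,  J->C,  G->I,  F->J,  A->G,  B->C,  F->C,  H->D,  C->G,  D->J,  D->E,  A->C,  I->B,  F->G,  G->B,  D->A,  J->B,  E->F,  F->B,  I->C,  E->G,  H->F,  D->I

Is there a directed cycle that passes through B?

B is on a cycle iff B can reach itself via ≥1 edge.
B → C → G → B — yes.

Yes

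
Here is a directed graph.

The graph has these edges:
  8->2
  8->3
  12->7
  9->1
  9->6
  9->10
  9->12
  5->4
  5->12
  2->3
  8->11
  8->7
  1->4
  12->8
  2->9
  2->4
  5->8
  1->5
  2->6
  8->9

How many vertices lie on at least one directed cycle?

6

A vertex is on a directed cycle iff it belongs to a strongly connected component of size ≥ 2 (or has a self-loop).
The vertices on cycles are {1, 2, 5, 8, 9, 12} — 6 in total.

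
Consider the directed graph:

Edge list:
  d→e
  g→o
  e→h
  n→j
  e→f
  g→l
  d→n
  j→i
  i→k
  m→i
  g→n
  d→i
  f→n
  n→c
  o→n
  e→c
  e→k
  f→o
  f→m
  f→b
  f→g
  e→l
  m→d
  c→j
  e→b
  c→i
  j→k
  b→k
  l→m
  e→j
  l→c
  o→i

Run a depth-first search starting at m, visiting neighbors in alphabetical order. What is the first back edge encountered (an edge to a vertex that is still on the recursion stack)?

l→m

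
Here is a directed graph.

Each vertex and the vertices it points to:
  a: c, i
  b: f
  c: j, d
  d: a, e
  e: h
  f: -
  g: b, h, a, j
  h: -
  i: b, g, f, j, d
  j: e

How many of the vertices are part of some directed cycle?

5

A vertex is on a directed cycle iff it belongs to a strongly connected component of size ≥ 2 (or has a self-loop).
The vertices on cycles are {a, c, d, g, i} — 5 in total.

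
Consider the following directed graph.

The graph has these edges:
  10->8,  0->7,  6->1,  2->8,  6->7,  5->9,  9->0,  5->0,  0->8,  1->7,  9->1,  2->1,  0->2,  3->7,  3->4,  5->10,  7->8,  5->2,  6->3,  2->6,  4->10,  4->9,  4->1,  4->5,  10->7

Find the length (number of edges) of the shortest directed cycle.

5

For each vertex v, BFS finds the shortest path from v back to v.
The shortest such closed walk is 4 → 5 → 2 → 6 → 3 → 4, length 5.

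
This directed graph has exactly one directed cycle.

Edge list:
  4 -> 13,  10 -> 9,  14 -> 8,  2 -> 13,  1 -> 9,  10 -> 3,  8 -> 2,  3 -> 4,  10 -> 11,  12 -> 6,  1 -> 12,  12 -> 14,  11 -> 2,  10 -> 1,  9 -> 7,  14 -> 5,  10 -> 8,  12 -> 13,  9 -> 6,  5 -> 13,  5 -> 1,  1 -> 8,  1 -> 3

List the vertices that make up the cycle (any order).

DFS with gray/black marking from 1:
1 gray
  8 gray
    2 gray
      13 gray
      13 black
    2 black
  8 black
  9 gray
    6 gray
    6 black
    7 gray
    7 black
  9 black
  12 gray
    12→6: 6 black — skip
    12→13: 13 black — skip
    14 gray
      14→8: 8 black — skip
      5 gray
        5→1: 1 is gray → back edge
Back edge closes the cycle 1 → 12 → 14 → 5 → 1; its vertices are {1, 5, 12, 14}.

1, 5, 12, 14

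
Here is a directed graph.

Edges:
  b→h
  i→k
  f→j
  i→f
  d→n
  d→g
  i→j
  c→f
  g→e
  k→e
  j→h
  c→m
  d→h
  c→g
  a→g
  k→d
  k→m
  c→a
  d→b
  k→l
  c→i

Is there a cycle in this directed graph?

DFS with white/gray/black marking, starting from n:
n gray
n black
a gray
  g gray
    e gray
    e black
  g black
a black
b gray
  h gray
  h black
b black
c gray
  c→a: a black — skip
  i gray
    f gray
      j gray
        j→h: h black — skip
      j black
    f black
    i→j: j black — skip
    k gray
      d gray
        d→b: b black — skip
        d→g: g black — skip
        d→n: n black — skip
        d→h: h black — skip
      d black
      l gray
      l black
      k→e: e black — skip
      m gray
      m black
    k black
  i black
  c→g: g black — skip
  c→m: m black — skip
  c→f: f black — skip
c black
Every edge goes to a white or black vertex — no back edge, so the graph is acyclic.

No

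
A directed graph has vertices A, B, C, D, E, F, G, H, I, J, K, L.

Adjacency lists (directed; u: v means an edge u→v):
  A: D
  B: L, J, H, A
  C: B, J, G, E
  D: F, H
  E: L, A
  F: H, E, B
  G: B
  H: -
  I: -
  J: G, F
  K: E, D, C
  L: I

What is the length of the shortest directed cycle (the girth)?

3

For each vertex v, BFS finds the shortest path from v back to v.
The shortest such closed walk is B → J → G → B, length 3.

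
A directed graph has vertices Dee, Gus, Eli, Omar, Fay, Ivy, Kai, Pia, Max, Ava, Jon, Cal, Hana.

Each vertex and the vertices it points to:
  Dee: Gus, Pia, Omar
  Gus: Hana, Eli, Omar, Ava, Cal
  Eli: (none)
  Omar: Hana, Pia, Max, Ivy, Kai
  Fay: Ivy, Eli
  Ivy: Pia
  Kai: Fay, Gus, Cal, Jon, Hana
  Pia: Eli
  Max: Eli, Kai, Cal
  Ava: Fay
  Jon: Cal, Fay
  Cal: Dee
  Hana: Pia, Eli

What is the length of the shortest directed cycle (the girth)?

3

For each vertex v, BFS finds the shortest path from v back to v.
The shortest such closed walk is Kai → Gus → Omar → Kai, length 3.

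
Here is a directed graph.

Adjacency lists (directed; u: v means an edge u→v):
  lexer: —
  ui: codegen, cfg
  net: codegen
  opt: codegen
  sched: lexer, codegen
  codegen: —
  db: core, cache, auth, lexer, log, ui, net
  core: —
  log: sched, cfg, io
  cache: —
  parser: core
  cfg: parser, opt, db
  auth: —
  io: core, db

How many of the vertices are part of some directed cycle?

5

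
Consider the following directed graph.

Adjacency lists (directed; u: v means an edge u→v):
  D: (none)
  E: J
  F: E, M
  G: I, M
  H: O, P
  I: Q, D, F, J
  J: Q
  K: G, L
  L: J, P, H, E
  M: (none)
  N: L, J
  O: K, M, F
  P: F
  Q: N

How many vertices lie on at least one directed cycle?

A vertex is on a directed cycle iff it belongs to a strongly connected component of size ≥ 2 (or has a self-loop).
The vertices on cycles are {E, F, G, H, I, J, K, L, N, O, P, Q} — 12 in total.

12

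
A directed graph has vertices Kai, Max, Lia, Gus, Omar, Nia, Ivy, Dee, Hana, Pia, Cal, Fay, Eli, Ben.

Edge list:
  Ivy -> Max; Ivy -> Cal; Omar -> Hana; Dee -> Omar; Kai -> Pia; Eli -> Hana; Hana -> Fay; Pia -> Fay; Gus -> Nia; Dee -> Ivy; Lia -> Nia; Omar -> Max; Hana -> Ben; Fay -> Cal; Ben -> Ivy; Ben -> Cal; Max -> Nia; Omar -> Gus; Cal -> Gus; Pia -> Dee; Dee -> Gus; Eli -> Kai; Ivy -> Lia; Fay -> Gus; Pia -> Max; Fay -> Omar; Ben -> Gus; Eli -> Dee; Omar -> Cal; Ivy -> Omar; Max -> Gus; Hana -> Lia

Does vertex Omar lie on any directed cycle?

Yes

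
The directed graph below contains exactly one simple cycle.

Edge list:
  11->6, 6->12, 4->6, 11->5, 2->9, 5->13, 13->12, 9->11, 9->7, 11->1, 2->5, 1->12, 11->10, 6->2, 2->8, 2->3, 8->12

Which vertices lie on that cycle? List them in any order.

2, 6, 9, 11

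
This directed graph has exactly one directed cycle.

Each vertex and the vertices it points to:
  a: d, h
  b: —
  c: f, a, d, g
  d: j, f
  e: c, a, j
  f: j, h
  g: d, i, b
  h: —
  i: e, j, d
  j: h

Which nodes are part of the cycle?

DFS with gray/black marking from g:
g gray
  d gray
    j gray
      h gray
      h black
    j black
    f gray
      f→j: j black — skip
      f→h: h black — skip
    f black
  d black
  i gray
    e gray
      c gray
        c→f: f black — skip
        a gray
          a→d: d black — skip
          a→h: h black — skip
        a black
        c→d: d black — skip
        c→g: g is gray → back edge
Back edge closes the cycle g → i → e → c → g; its vertices are {c, e, g, i}.

c, e, g, i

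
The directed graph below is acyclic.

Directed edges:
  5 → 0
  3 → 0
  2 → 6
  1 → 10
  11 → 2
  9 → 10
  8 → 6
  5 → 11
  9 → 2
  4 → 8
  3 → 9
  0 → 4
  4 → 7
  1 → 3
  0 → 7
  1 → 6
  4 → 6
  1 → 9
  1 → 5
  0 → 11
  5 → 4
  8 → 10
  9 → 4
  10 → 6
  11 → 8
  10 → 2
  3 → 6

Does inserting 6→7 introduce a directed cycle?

Adding 6→7 creates a cycle iff 7 can already reach 6.
Explore from 7: no path reaches 6. The graph stays acyclic.

No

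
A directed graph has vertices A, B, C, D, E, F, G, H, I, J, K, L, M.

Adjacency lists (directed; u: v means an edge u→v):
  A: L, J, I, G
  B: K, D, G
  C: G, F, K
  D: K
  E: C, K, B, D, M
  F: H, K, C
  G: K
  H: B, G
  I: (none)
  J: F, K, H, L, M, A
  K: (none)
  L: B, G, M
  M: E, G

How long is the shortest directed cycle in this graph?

For each vertex v, BFS finds the shortest path from v back to v.
The shortest such closed walk is A → J → A, length 2.

2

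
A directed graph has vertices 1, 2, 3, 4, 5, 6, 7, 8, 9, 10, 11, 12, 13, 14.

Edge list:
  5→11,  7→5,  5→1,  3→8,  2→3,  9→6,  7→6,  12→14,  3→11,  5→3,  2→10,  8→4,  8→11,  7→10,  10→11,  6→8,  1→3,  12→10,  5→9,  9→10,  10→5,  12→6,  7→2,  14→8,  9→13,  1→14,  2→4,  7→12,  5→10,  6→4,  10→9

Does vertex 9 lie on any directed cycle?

9 is on a cycle iff 9 can reach itself via ≥1 edge.
9 → 10 → 9 — yes.

Yes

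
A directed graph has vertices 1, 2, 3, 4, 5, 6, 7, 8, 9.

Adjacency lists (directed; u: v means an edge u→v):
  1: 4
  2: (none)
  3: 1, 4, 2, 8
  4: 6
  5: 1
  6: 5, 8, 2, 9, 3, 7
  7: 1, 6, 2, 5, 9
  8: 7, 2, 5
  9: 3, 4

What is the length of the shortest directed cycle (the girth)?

For each vertex v, BFS finds the shortest path from v back to v.
The shortest such closed walk is 7 → 6 → 7, length 2.

2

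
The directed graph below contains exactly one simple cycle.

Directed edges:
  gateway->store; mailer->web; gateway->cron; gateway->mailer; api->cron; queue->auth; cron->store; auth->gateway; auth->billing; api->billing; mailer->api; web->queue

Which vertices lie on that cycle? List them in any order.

DFS with gray/black marking from auth:
auth gray
  billing gray
  billing black
  gateway gray
    store gray
    store black
    mailer gray
      api gray
        cron gray
          cron→store: store black — skip
        cron black
        api→billing: billing black — skip
      api black
      web gray
        queue gray
          queue→auth: auth is gray → back edge
Back edge closes the cycle auth → gateway → mailer → web → queue → auth; its vertices are {web, auth, queue, mailer, gateway}.

web, auth, queue, mailer, gateway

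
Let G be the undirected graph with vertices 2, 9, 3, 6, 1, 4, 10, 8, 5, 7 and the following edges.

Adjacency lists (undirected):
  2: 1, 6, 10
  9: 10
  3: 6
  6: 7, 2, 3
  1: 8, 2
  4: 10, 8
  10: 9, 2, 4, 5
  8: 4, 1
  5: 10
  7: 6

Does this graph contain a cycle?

Yes

DFS, tracking each vertex's parent; an edge to a visited non-parent vertex closes a cycle.
Start from 6:
visit 6 (parent –)
  visit 7 (parent 6)
    7–6: parent, skip
  visit 2 (parent 6)
    visit 1 (parent 2)
      visit 8 (parent 1)
        visit 4 (parent 8)
          visit 10 (parent 4)
            visit 9 (parent 10)
              9–10: parent, skip
            10–2: 2 visited and ≠ parent → cycle
Cycle: 2 – 1 – 8 – 4 – 10 – 2.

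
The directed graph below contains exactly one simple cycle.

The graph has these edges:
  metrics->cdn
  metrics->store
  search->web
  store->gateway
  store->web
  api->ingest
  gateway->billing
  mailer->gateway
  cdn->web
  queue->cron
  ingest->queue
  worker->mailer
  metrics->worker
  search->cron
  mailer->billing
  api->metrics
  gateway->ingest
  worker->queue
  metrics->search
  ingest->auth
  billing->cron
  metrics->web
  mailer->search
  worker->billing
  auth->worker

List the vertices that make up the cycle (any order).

DFS with gray/black marking from worker:
worker gray
  mailer gray
    billing gray
      cron gray
      cron black
    billing black
    search gray
      search→cron: cron black — skip
      web gray
      web black
    search black
    gateway gray
      gateway→billing: billing black — skip
      ingest gray
        queue gray
          queue→cron: cron black — skip
        queue black
        auth gray
          auth→worker: worker is gray → back edge
Back edge closes the cycle worker → mailer → gateway → ingest → auth → worker; its vertices are {auth, ingest, mailer, worker, gateway}.

auth, ingest, mailer, worker, gateway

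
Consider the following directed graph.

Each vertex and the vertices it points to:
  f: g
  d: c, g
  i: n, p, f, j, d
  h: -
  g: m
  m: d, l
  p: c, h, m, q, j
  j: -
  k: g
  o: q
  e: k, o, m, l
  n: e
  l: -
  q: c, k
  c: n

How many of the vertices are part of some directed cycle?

A vertex is on a directed cycle iff it belongs to a strongly connected component of size ≥ 2 (or has a self-loop).
The vertices on cycles are {c, d, e, g, k, m, n, o, q} — 9 in total.

9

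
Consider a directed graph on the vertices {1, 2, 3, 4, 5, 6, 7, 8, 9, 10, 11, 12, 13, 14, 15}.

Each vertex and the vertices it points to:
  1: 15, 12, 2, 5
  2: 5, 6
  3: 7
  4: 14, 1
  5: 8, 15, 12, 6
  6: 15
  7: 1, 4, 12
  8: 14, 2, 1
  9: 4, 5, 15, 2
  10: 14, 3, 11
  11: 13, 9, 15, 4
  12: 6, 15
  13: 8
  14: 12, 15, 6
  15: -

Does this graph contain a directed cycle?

Yes

DFS with white/gray/black marking, starting from 12:
12 gray
  6 gray
    15 gray
    15 black
  6 black
  12→15: 15 black — skip
12 black
1 gray
  1→15: 15 black — skip
  1→12: 12 black — skip
  2 gray
    5 gray
      8 gray
        14 gray
          14→12: 12 black — skip
          14→15: 15 black — skip
          14→6: 6 black — skip
        14 black
        8→2: 2 is gray → back edge
Back edge found, so a cycle exists: 2 → 5 → 8 → 2.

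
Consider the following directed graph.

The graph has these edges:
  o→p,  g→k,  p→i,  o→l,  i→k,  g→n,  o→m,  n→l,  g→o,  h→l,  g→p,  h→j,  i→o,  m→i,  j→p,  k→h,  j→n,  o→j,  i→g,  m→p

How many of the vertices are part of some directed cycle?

8

A vertex is on a directed cycle iff it belongs to a strongly connected component of size ≥ 2 (or has a self-loop).
The vertices on cycles are {g, h, i, j, k, m, o, p} — 8 in total.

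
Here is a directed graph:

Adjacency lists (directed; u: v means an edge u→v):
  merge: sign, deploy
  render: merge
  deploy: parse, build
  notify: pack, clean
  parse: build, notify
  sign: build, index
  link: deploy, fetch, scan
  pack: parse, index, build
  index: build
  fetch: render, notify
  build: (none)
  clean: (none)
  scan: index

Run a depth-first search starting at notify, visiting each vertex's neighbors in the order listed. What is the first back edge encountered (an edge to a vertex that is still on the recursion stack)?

DFS from notify (visiting each vertex's neighbors in the order listed); mark gray on enter, black on exit:
notify gray
  pack gray
    parse gray
      build gray
      build black
      parse→notify: notify is gray → back edge
First back edge: parse → notify.

parse->notify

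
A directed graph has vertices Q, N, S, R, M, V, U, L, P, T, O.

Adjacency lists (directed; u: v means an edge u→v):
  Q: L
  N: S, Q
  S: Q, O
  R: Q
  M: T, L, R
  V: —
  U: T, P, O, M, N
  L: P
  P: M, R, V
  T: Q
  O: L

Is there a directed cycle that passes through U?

U lies on a cycle iff there is a path from U back to itself.
Exploring from U, it never reaches itself; equivalently, its strongly connected component is a singleton.

No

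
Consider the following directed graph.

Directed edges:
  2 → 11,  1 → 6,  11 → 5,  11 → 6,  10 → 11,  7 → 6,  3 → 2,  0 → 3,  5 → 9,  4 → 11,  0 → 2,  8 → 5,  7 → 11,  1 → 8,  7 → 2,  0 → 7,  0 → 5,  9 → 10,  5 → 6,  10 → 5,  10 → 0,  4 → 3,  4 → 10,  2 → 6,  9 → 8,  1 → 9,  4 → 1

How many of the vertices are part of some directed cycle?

9

A vertex is on a directed cycle iff it belongs to a strongly connected component of size ≥ 2 (or has a self-loop).
The vertices on cycles are {0, 2, 3, 5, 7, 8, 9, 10, 11} — 9 in total.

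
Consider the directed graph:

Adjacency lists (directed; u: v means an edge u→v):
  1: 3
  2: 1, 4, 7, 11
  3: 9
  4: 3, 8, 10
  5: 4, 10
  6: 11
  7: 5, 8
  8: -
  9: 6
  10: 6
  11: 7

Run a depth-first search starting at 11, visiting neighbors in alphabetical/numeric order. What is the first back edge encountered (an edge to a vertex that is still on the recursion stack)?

DFS from 11 (visiting neighbors in alphabetical/numeric order); mark gray on enter, black on exit:
11 gray
  7 gray
    5 gray
      4 gray
        3 gray
          9 gray
            6 gray
              6→11: 11 is gray → back edge
First back edge: 6 → 11.

6→11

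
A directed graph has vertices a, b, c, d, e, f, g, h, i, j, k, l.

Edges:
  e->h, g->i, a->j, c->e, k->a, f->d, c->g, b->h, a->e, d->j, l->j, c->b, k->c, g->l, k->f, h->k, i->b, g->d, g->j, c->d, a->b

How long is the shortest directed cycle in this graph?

4

For each vertex v, BFS finds the shortest path from v back to v.
The shortest such closed walk is k → c → b → h → k, length 4.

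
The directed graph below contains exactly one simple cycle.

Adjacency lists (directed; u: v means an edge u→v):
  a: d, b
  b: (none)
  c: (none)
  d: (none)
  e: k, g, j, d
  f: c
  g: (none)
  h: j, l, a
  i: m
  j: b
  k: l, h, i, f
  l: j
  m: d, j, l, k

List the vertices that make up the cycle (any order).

DFS with gray/black marking from k:
k gray
  l gray
    j gray
      b gray
      b black
    j black
  l black
  h gray
    h→j: j black — skip
    h→l: l black — skip
    a gray
      d gray
      d black
      a→b: b black — skip
    a black
  h black
  i gray
    m gray
      m→d: d black — skip
      m→j: j black — skip
      m→l: l black — skip
      m→k: k is gray → back edge
Back edge closes the cycle k → i → m → k; its vertices are {i, k, m}.

i, k, m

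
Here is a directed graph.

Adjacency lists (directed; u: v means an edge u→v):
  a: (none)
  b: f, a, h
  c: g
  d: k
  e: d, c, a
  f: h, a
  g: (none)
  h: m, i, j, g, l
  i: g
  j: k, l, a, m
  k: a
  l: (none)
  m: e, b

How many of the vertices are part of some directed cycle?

5

A vertex is on a directed cycle iff it belongs to a strongly connected component of size ≥ 2 (or has a self-loop).
The vertices on cycles are {b, f, h, j, m} — 5 in total.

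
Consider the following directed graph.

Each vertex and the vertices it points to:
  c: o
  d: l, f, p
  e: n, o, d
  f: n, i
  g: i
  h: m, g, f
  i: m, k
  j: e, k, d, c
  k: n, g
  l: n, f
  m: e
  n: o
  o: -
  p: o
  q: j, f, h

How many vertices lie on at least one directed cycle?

8

A vertex is on a directed cycle iff it belongs to a strongly connected component of size ≥ 2 (or has a self-loop).
The vertices on cycles are {d, e, f, g, i, k, l, m} — 8 in total.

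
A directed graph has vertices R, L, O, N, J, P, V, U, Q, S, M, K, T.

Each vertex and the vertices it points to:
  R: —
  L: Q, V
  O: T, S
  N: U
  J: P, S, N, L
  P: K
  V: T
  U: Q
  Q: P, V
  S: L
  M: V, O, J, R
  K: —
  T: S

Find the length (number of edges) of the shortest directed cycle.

For each vertex v, BFS finds the shortest path from v back to v.
The shortest such closed walk is L → V → T → S → L, length 4.

4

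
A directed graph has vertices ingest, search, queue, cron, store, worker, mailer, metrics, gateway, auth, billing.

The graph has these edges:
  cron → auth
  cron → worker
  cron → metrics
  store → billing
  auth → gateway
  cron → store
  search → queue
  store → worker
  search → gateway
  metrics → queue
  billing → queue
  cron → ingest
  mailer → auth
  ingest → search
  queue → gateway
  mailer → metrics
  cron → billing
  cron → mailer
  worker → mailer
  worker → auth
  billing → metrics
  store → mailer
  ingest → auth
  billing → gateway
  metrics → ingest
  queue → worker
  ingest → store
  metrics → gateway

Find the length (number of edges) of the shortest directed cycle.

For each vertex v, BFS finds the shortest path from v back to v.
The shortest such closed walk is ingest → store → billing → metrics → ingest, length 4.

4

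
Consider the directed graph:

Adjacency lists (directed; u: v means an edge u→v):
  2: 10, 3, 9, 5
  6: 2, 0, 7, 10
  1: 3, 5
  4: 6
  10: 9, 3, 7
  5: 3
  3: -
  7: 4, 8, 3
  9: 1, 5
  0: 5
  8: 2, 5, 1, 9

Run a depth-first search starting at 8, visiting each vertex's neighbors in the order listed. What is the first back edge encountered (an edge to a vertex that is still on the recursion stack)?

6→2

DFS from 8 (visiting each vertex's neighbors in the order listed); mark gray on enter, black on exit:
8 gray
  2 gray
    10 gray
      9 gray
        1 gray
          3 gray
          3 black
          5 gray
            5→3: 3 black — skip
          5 black
        1 black
        9→5: 5 black — skip
      9 black
      10→3: 3 black — skip
      7 gray
        4 gray
          6 gray
            6→2: 2 is gray → back edge
First back edge: 6 → 2.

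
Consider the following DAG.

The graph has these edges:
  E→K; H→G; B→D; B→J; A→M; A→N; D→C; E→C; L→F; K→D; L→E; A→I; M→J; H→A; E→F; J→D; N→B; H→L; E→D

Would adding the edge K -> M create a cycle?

No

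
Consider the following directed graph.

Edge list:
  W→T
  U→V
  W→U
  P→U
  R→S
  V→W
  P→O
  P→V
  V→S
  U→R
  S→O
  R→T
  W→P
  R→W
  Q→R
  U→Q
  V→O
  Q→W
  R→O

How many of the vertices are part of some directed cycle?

6

A vertex is on a directed cycle iff it belongs to a strongly connected component of size ≥ 2 (or has a self-loop).
The vertices on cycles are {P, Q, R, U, V, W} — 6 in total.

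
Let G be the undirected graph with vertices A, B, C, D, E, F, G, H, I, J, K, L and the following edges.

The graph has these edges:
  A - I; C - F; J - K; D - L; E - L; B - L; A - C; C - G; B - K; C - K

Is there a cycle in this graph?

DFS, tracking each vertex's parent; an edge to a visited non-parent vertex closes a cycle.
Start from L:
visit L (parent –)
  visit E (parent L)
    E–L: parent, skip
  visit D (parent L)
    D–L: parent, skip
  visit B (parent L)
    B–L: parent, skip
    visit K (parent B)
      visit J (parent K)
        J–K: parent, skip
      K–B: parent, skip
      visit C (parent K)
        visit F (parent C)
          F–C: parent, skip
        C–K: parent, skip
        visit A (parent C)
          A–C: parent, skip
          visit I (parent A)
            I–A: parent, skip
        visit G (parent C)
          G–C: parent, skip
visit H (parent –)
No non-parent visited neighbor found — the graph is a forest.

No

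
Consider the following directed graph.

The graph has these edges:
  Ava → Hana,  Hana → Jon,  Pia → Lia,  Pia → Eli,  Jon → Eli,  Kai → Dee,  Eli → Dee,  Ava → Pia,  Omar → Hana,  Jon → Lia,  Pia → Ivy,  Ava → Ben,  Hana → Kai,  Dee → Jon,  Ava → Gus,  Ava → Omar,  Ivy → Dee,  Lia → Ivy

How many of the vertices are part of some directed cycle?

5

A vertex is on a directed cycle iff it belongs to a strongly connected component of size ≥ 2 (or has a self-loop).
The vertices on cycles are {Dee, Eli, Ivy, Jon, Lia} — 5 in total.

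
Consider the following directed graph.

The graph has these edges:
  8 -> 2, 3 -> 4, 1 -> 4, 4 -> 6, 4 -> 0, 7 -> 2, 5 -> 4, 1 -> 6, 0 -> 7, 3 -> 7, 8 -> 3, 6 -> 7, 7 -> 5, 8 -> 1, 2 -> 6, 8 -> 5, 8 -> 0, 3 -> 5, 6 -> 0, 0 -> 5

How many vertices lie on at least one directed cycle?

6

A vertex is on a directed cycle iff it belongs to a strongly connected component of size ≥ 2 (or has a self-loop).
The vertices on cycles are {0, 2, 4, 5, 6, 7} — 6 in total.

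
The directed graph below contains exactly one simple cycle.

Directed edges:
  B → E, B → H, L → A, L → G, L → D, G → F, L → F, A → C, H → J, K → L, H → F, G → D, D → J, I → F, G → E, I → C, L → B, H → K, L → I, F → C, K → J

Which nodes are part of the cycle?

B, H, K, L

DFS with gray/black marking from K:
K gray
  L gray
    B gray
      E gray
      E black
      H gray
        F gray
          C gray
          C black
        F black
        J gray
        J black
        H→K: K is gray → back edge
Back edge closes the cycle K → L → B → H → K; its vertices are {B, H, K, L}.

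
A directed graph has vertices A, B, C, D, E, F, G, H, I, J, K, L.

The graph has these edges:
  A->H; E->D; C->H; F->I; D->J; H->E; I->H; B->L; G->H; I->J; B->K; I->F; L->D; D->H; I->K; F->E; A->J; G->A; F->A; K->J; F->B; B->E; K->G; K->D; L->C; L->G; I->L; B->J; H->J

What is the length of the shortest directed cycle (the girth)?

2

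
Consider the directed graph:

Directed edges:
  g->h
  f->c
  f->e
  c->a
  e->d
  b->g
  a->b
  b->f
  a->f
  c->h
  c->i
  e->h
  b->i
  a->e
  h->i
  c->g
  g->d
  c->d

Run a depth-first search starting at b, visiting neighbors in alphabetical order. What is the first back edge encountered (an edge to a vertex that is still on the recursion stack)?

a→b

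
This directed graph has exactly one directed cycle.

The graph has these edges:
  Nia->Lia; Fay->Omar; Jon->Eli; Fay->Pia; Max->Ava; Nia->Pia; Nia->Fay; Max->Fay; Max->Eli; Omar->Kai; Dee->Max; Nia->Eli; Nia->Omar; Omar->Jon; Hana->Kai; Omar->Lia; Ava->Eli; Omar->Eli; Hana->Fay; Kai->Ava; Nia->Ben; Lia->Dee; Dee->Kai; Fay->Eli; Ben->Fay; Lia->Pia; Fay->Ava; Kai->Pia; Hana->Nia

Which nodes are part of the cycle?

Dee, Fay, Lia, Max, Omar

DFS with gray/black marking from Lia:
Lia gray
  Dee gray
    Max gray
      Fay gray
        Omar gray
          Jon gray
            Eli gray
            Eli black
          Jon black
          Kai gray
            Ava gray
              Ava→Eli: Eli black — skip
            Ava black
            Pia gray
            Pia black
          Kai black
          Omar→Lia: Lia is gray → back edge
Back edge closes the cycle Lia → Dee → Max → Fay → Omar → Lia; its vertices are {Dee, Fay, Lia, Max, Omar}.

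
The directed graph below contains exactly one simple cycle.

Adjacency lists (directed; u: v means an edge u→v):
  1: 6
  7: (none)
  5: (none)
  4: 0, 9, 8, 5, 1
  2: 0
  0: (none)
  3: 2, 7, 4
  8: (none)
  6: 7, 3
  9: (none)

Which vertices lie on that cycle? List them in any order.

DFS with gray/black marking from 3:
3 gray
  2 gray
    0 gray
    0 black
  2 black
  7 gray
  7 black
  4 gray
    4→0: 0 black — skip
    9 gray
    9 black
    8 gray
    8 black
    5 gray
    5 black
    1 gray
      6 gray
        6→7: 7 black — skip
        6→3: 3 is gray → back edge
Back edge closes the cycle 3 → 4 → 1 → 6 → 3; its vertices are {1, 3, 4, 6}.

1, 3, 4, 6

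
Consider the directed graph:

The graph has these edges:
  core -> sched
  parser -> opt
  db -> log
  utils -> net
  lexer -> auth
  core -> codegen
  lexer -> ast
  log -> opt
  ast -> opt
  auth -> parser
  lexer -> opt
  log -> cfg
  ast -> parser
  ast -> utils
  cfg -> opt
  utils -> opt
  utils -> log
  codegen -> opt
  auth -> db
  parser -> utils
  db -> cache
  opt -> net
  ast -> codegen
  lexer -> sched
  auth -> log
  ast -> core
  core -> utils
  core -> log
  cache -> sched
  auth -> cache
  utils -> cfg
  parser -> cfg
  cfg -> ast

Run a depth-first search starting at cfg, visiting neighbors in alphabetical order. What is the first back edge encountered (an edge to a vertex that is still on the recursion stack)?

log->cfg

DFS from cfg (visiting neighbors in alphabetical order); mark gray on enter, black on exit:
cfg gray
  ast gray
    codegen gray
      opt gray
        net gray
        net black
      opt black
    codegen black
    core gray
      core→codegen: codegen black — skip
      log gray
        log→cfg: cfg is gray → back edge
First back edge: log → cfg.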